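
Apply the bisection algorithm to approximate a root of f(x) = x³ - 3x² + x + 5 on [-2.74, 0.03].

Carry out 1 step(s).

f(x) = x³ - 3x² + x + 5
Initial interval: [-2.74, 0.03]

Iteration 1:
  c_1 = (-2.740000 + 0.030000)/2 = -1.355000
  f(c_1) = f(-1.355000) = -4.350889
  f(a) × f(c) ≥ 0, new interval: [-1.355000, 0.030000]

After 1 iteration(s), the approximation is c_1 = -1.355000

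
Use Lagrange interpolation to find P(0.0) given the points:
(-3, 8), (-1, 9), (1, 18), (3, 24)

Lagrange interpolation formula:
P(x) = Σ yᵢ × Lᵢ(x)
where Lᵢ(x) = Π_{j≠i} (x - xⱼ)/(xᵢ - xⱼ)

L_0(0.0) = (0.0 - (-1))/(-3 - (-1)) × (0.0 - 1)/(-3 - 1) × (0.0 - 3)/(-3 - 3) = -0.062500
L_1(0.0) = (0.0 - (-3))/(-1 - (-3)) × (0.0 - 1)/(-1 - 1) × (0.0 - 3)/(-1 - 3) = 0.562500
L_2(0.0) = (0.0 - (-3))/(1 - (-3)) × (0.0 - (-1))/(1 - (-1)) × (0.0 - 3)/(1 - 3) = 0.562500
L_3(0.0) = (0.0 - (-3))/(3 - (-3)) × (0.0 - (-1))/(3 - (-1)) × (0.0 - 1)/(3 - 1) = -0.062500

P(0.0) = 8×L_0(0.0) + 9×L_1(0.0) + 18×L_2(0.0) + 24×L_3(0.0)
P(0.0) = 13.187500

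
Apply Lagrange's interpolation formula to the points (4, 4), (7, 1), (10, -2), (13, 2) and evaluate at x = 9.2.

Lagrange interpolation formula:
P(x) = Σ yᵢ × Lᵢ(x)
where Lᵢ(x) = Π_{j≠i} (x - xⱼ)/(xᵢ - xⱼ)

L_0(9.2) = (9.2 - 7)/(4 - 7) × (9.2 - 10)/(4 - 10) × (9.2 - 13)/(4 - 13) = -0.041284
L_1(9.2) = (9.2 - 4)/(7 - 4) × (9.2 - 10)/(7 - 10) × (9.2 - 13)/(7 - 13) = 0.292741
L_2(9.2) = (9.2 - 4)/(10 - 4) × (9.2 - 7)/(10 - 7) × (9.2 - 13)/(10 - 13) = 0.805037
L_3(9.2) = (9.2 - 4)/(13 - 4) × (9.2 - 7)/(13 - 7) × (9.2 - 10)/(13 - 10) = -0.056494

P(9.2) = 4×L_0(9.2) + 1×L_1(9.2) + (-2)×L_2(9.2) + 2×L_3(9.2)
P(9.2) = -1.595457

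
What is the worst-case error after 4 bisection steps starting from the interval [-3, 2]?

Bisection error bound: |error| ≤ (b-a)/2^n
|error| ≤ (2 - (-3))/2^4 = 5/2^4
|error| ≤ 0.3125000000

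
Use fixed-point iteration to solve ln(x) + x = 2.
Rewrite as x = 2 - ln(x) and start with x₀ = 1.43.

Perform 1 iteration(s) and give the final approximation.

Equation: ln(x) + x = 2
Fixed-point form: x = 2 - ln(x)
x₀ = 1.43

x_1 = g(1.430000) = 1.642326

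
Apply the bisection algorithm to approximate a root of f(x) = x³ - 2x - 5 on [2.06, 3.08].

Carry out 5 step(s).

f(x) = x³ - 2x - 5
Initial interval: [2.06, 3.08]

Iteration 1:
  c_1 = (2.060000 + 3.080000)/2 = 2.570000
  f(c_1) = f(2.570000) = 6.834593
  f(a) × f(c) < 0, new interval: [2.060000, 2.570000]
Iteration 2:
  c_2 = (2.060000 + 2.570000)/2 = 2.315000
  f(c_2) = f(2.315000) = 2.776606
  f(a) × f(c) < 0, new interval: [2.060000, 2.315000]
Iteration 3:
  c_3 = (2.060000 + 2.315000)/2 = 2.187500
  f(c_3) = f(2.187500) = 1.092529
  f(a) × f(c) < 0, new interval: [2.060000, 2.187500]
Iteration 4:
  c_4 = (2.060000 + 2.187500)/2 = 2.123750
  f(c_4) = f(2.123750) = 0.331279
  f(a) × f(c) < 0, new interval: [2.060000, 2.123750]
Iteration 5:
  c_5 = (2.060000 + 2.123750)/2 = 2.091875
  f(c_5) = f(2.091875) = -0.029828
  f(a) × f(c) ≥ 0, new interval: [2.091875, 2.123750]

After 5 iteration(s), the approximation is c_5 = 2.091875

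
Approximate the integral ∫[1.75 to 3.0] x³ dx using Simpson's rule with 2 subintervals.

f(x) = x³
a = 1.75, b = 3.0, n = 2
h = (b - a)/n = 0.625000

Simpson's rule: (h/3)[f(x₀) + 4f(x₁) + 2f(x₂) + ... + f(xₙ)]

x_0 = 1.7500, f(x_0) = 5.359375, coefficient = 1
x_1 = 2.3750, f(x_1) = 13.396484, coefficient = 4
x_2 = 3.0000, f(x_2) = 27.000000, coefficient = 1

I ≈ (0.625000/3) × 85.945312 = 17.905273
Exact value: 17.905273
Error: 0.000000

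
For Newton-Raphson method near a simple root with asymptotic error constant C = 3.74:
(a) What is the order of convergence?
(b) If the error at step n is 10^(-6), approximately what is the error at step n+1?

(a) Newton-Raphson has quadratic (order 2) convergence near simple roots.
    This means |e_{n+1}| ≈ C|e_n|².

(b) With |e_n| = 10^(-6) and C = 3.74:
    |e_{n+1}| ≈ 3.74 × (10^(-6))² = 3.74 × 10^(-12)

(a) 2 (quadratic); (b) |e_{n+1}| ≈ 3.740e-12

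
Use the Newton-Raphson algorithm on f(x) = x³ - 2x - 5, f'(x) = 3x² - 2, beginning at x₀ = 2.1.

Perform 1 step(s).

f(x) = x³ - 2x - 5
f'(x) = 3x² - 2
x₀ = 2.1

Newton-Raphson formula: x_{n+1} = x_n - f(x_n)/f'(x_n)

Iteration 1:
  f(2.100000) = 0.061000
  f'(2.100000) = 11.230000
  x_1 = 2.100000 - 0.061000/11.230000 = 2.094568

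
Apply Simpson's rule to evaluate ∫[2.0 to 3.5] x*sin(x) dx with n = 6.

f(x) = x*sin(x)
a = 2.0, b = 3.5, n = 6
h = (b - a)/n = 0.250000

Simpson's rule: (h/3)[f(x₀) + 4f(x₁) + 2f(x₂) + ... + f(xₙ)]

x_0 = 2.0000, f(x_0) = 1.818595, coefficient = 1
x_1 = 2.2500, f(x_1) = 1.750665, coefficient = 4
x_2 = 2.5000, f(x_2) = 1.496180, coefficient = 2
x_3 = 2.7500, f(x_3) = 1.049568, coefficient = 4
x_4 = 3.0000, f(x_4) = 0.423360, coefficient = 2
x_5 = 3.2500, f(x_5) = -0.351634, coefficient = 4
x_6 = 3.5000, f(x_6) = -1.227741, coefficient = 1

I ≈ (0.250000/3) × 14.224327 = 1.185361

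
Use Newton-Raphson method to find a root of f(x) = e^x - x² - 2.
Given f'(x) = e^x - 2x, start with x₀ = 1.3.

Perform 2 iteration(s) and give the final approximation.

f(x) = e^x - x² - 2
f'(x) = e^x - 2x
x₀ = 1.3

Newton-Raphson formula: x_{n+1} = x_n - f(x_n)/f'(x_n)

Iteration 1:
  f(1.300000) = -0.020703
  f'(1.300000) = 1.069297
  x_1 = 1.300000 - (-0.020703)/1.069297 = 1.319362
Iteration 2:
  f(1.319362) = 0.000317
  f'(1.319362) = 1.102309
  x_2 = 1.319362 - 0.000317/1.102309 = 1.319074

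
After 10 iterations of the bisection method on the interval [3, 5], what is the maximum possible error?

Bisection error bound: |error| ≤ (b-a)/2^n
|error| ≤ (5 - 3)/2^10 = 2/2^10
|error| ≤ 0.0019531250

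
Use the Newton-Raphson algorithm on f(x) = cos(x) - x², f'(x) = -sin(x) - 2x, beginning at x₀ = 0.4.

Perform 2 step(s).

f(x) = cos(x) - x²
f'(x) = -sin(x) - 2x
x₀ = 0.4

Newton-Raphson formula: x_{n+1} = x_n - f(x_n)/f'(x_n)

Iteration 1:
  f(0.400000) = 0.761061
  f'(0.400000) = -1.189418
  x_1 = 0.400000 - 0.761061/(-1.189418) = 1.039860
Iteration 2:
  f(1.039860) = -0.574967
  f'(1.039860) = -2.942053
  x_2 = 1.039860 - (-0.574967)/(-2.942053) = 0.844429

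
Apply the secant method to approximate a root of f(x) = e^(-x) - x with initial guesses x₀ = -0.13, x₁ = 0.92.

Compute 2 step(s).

f(x) = e^(-x) - x
x₀ = -0.13, x₁ = 0.92

Secant formula: x_{n+1} = x_n - f(x_n)(x_n - x_{n-1})/(f(x_n) - f(x_{n-1}))

Iteration 1:
  f(-0.130000) = 1.268828
  f(0.920000) = -0.521481
  x_2 = 0.920000 - (-0.521481)×(0.920000 - (-0.130000))/(-0.521481 - 1.268828)
       = 0.614156
Iteration 2:
  f(0.920000) = -0.521481
  f(0.614156) = -0.073059
  x_3 = 0.614156 - (-0.073059)×(0.614156 - 0.920000)/(-0.073059 - (-0.521481))
       = 0.564327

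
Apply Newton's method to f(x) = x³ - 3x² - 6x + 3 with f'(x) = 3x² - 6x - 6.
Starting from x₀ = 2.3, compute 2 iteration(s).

f(x) = x³ - 3x² - 6x + 3
f'(x) = 3x² - 6x - 6
x₀ = 2.3

Newton-Raphson formula: x_{n+1} = x_n - f(x_n)/f'(x_n)

Iteration 1:
  f(2.300000) = -14.503000
  f'(2.300000) = -3.930000
  x_1 = 2.300000 - (-14.503000)/(-3.930000) = -1.390331
Iteration 2:
  f(-1.390331) = 2.855389
  f'(-1.390331) = 8.141044
  x_2 = -1.390331 - 2.855389/8.141044 = -1.741071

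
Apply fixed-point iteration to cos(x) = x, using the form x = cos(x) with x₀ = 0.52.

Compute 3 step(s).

Equation: cos(x) = x
Fixed-point form: x = cos(x)
x₀ = 0.52

x_1 = g(0.520000) = 0.867819
x_2 = g(0.867819) = 0.646492
x_3 = g(0.646492) = 0.798202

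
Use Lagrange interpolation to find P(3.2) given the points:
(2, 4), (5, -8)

Lagrange interpolation formula:
P(x) = Σ yᵢ × Lᵢ(x)
where Lᵢ(x) = Π_{j≠i} (x - xⱼ)/(xᵢ - xⱼ)

L_0(3.2) = (3.2 - 5)/(2 - 5) = 0.600000
L_1(3.2) = (3.2 - 2)/(5 - 2) = 0.400000

P(3.2) = 4×L_0(3.2) + (-8)×L_1(3.2)
P(3.2) = -0.800000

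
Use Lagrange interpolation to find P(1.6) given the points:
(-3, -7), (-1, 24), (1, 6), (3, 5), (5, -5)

Lagrange interpolation formula:
P(x) = Σ yᵢ × Lᵢ(x)
where Lᵢ(x) = Π_{j≠i} (x - xⱼ)/(xᵢ - xⱼ)

L_0(1.6) = (1.6 - (-1))/(-3 - (-1)) × (1.6 - 1)/(-3 - 1) × (1.6 - 3)/(-3 - 3) × (1.6 - 5)/(-3 - 5) = 0.019338
L_1(1.6) = (1.6 - (-3))/(-1 - (-3)) × (1.6 - 1)/(-1 - 1) × (1.6 - 3)/(-1 - 3) × (1.6 - 5)/(-1 - 5) = -0.136850
L_2(1.6) = (1.6 - (-3))/(1 - (-3)) × (1.6 - (-1))/(1 - (-1)) × (1.6 - 3)/(1 - 3) × (1.6 - 5)/(1 - 5) = 0.889525
L_3(1.6) = (1.6 - (-3))/(3 - (-3)) × (1.6 - (-1))/(3 - (-1)) × (1.6 - 1)/(3 - 1) × (1.6 - 5)/(3 - 5) = 0.254150
L_4(1.6) = (1.6 - (-3))/(5 - (-3)) × (1.6 - (-1))/(5 - (-1)) × (1.6 - 1)/(5 - 1) × (1.6 - 3)/(5 - 3) = -0.026163

P(1.6) = (-7)×L_0(1.6) + 24×L_1(1.6) + 6×L_2(1.6) + 5×L_3(1.6) + (-5)×L_4(1.6)
P(1.6) = 3.318950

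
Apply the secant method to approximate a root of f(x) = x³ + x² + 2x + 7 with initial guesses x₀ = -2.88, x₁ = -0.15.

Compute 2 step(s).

f(x) = x³ + x² + 2x + 7
x₀ = -2.88, x₁ = -0.15

Secant formula: x_{n+1} = x_n - f(x_n)(x_n - x_{n-1})/(f(x_n) - f(x_{n-1}))

Iteration 1:
  f(-2.880000) = -14.353472
  f(-0.150000) = 6.719125
  x_2 = -0.150000 - 6.719125×(-0.150000 - (-2.880000))/(6.719125 - (-14.353472))
       = -1.020477
Iteration 2:
  f(-0.150000) = 6.719125
  f(-1.020477) = 4.937722
  x_3 = -1.020477 - 4.937722×(-1.020477 - (-0.150000))/(4.937722 - 6.719125)
       = -3.433279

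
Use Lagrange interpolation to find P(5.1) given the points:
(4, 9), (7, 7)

Lagrange interpolation formula:
P(x) = Σ yᵢ × Lᵢ(x)
where Lᵢ(x) = Π_{j≠i} (x - xⱼ)/(xᵢ - xⱼ)

L_0(5.1) = (5.1 - 7)/(4 - 7) = 0.633333
L_1(5.1) = (5.1 - 4)/(7 - 4) = 0.366667

P(5.1) = 9×L_0(5.1) + 7×L_1(5.1)
P(5.1) = 8.266667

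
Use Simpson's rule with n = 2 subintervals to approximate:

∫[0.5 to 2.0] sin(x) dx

f(x) = sin(x)
a = 0.5, b = 2.0, n = 2
h = (b - a)/n = 0.750000

Simpson's rule: (h/3)[f(x₀) + 4f(x₁) + 2f(x₂) + ... + f(xₙ)]

x_0 = 0.5000, f(x_0) = 0.479426, coefficient = 1
x_1 = 1.2500, f(x_1) = 0.948985, coefficient = 4
x_2 = 2.0000, f(x_2) = 0.909297, coefficient = 1

I ≈ (0.750000/3) × 5.184661 = 1.296165
Exact value: 1.293729
Error: 0.002436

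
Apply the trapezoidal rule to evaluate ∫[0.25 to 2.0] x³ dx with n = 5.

f(x) = x³
a = 0.25, b = 2.0, n = 5
h = (b - a)/n = 0.350000

Trapezoidal rule: (h/2)[f(x₀) + 2f(x₁) + 2f(x₂) + ... + f(xₙ)]

x_0 = 0.2500, f(x_0) = 0.015625, coefficient = 1
x_1 = 0.6000, f(x_1) = 0.216000, coefficient = 2
x_2 = 0.9500, f(x_2) = 0.857375, coefficient = 2
x_3 = 1.3000, f(x_3) = 2.197000, coefficient = 2
x_4 = 1.6500, f(x_4) = 4.492125, coefficient = 2
x_5 = 2.0000, f(x_5) = 8.000000, coefficient = 1

I ≈ (0.350000/2) × 23.540625 = 4.119609
Exact value: 3.999023
Error: 0.120586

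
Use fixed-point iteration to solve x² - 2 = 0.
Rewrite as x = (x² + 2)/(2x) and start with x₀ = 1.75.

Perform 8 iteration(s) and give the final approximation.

Equation: x² - 2 = 0
Fixed-point form: x = (x² + 2)/(2x)
x₀ = 1.75

x_1 = g(1.750000) = 1.446429
x_2 = g(1.446429) = 1.414572
x_3 = g(1.414572) = 1.414214
x_4 = g(1.414214) = 1.414214
x_5 = g(1.414214) = 1.414214
x_6 = g(1.414214) = 1.414214
x_7 = g(1.414214) = 1.414214
x_8 = g(1.414214) = 1.414214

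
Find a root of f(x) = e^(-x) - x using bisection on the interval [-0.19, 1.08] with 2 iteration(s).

f(x) = e^(-x) - x
Initial interval: [-0.19, 1.08]

Iteration 1:
  c_1 = (-0.190000 + 1.080000)/2 = 0.445000
  f(c_1) = f(0.445000) = 0.195824
  f(a) × f(c) ≥ 0, new interval: [0.445000, 1.080000]
Iteration 2:
  c_2 = (0.445000 + 1.080000)/2 = 0.762500
  f(c_2) = f(0.762500) = -0.296001
  f(a) × f(c) < 0, new interval: [0.445000, 0.762500]

After 2 iteration(s), the approximation is c_2 = 0.762500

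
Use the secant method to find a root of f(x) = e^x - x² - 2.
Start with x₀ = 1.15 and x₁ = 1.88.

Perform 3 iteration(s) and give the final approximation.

f(x) = e^x - x² - 2
x₀ = 1.15, x₁ = 1.88

Secant formula: x_{n+1} = x_n - f(x_n)(x_n - x_{n-1})/(f(x_n) - f(x_{n-1}))

Iteration 1:
  f(1.150000) = -0.164307
  f(1.880000) = 1.019105
  x_2 = 1.880000 - 1.019105×(1.880000 - 1.150000)/(1.019105 - (-0.164307))
       = 1.251355
Iteration 2:
  f(1.880000) = 1.019105
  f(1.251355) = -0.070814
  x_3 = 1.251355 - (-0.070814)×(1.251355 - 1.880000)/(-0.070814 - 1.019105)
       = 1.292199
Iteration 3:
  f(1.251355) = -0.070814
  f(1.292199) = -0.028995
  x_4 = 1.292199 - (-0.028995)×(1.292199 - 1.251355)/(-0.028995 - (-0.070814))
       = 1.320517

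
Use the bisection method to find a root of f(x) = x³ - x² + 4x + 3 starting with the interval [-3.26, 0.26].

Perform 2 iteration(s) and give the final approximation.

f(x) = x³ - x² + 4x + 3
Initial interval: [-3.26, 0.26]

Iteration 1:
  c_1 = (-3.260000 + 0.260000)/2 = -1.500000
  f(c_1) = f(-1.500000) = -8.625000
  f(a) × f(c) ≥ 0, new interval: [-1.500000, 0.260000]
Iteration 2:
  c_2 = (-1.500000 + 0.260000)/2 = -0.620000
  f(c_2) = f(-0.620000) = -0.102728
  f(a) × f(c) ≥ 0, new interval: [-0.620000, 0.260000]

After 2 iteration(s), the approximation is c_2 = -0.620000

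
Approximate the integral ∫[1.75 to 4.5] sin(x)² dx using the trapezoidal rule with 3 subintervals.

f(x) = sin(x)²
a = 1.75, b = 4.5, n = 3
h = (b - a)/n = 0.916667

Trapezoidal rule: (h/2)[f(x₀) + 2f(x₁) + 2f(x₂) + ... + f(xₙ)]

x_0 = 1.7500, f(x_0) = 0.968228, coefficient = 1
x_1 = 2.6667, f(x_1) = 0.209098, coefficient = 2
x_2 = 3.5833, f(x_2) = 0.182768, coefficient = 2
x_3 = 4.5000, f(x_3) = 0.955565, coefficient = 1

I ≈ (0.916667/2) × 2.707526 = 1.240949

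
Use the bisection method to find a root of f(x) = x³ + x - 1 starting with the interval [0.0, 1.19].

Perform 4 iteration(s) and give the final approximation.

f(x) = x³ + x - 1
Initial interval: [0.0, 1.19]

Iteration 1:
  c_1 = (0.000000 + 1.190000)/2 = 0.595000
  f(c_1) = f(0.595000) = -0.194355
  f(a) × f(c) ≥ 0, new interval: [0.595000, 1.190000]
Iteration 2:
  c_2 = (0.595000 + 1.190000)/2 = 0.892500
  f(c_2) = f(0.892500) = 0.603426
  f(a) × f(c) < 0, new interval: [0.595000, 0.892500]
Iteration 3:
  c_3 = (0.595000 + 0.892500)/2 = 0.743750
  f(c_3) = f(0.743750) = 0.155166
  f(a) × f(c) < 0, new interval: [0.595000, 0.743750]
Iteration 4:
  c_4 = (0.595000 + 0.743750)/2 = 0.669375
  f(c_4) = f(0.669375) = -0.030703
  f(a) × f(c) ≥ 0, new interval: [0.669375, 0.743750]

After 4 iteration(s), the approximation is c_4 = 0.669375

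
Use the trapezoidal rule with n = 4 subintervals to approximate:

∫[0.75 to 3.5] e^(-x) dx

f(x) = e^(-x)
a = 0.75, b = 3.5, n = 4
h = (b - a)/n = 0.687500

Trapezoidal rule: (h/2)[f(x₀) + 2f(x₁) + 2f(x₂) + ... + f(xₙ)]

x_0 = 0.7500, f(x_0) = 0.472367, coefficient = 1
x_1 = 1.4375, f(x_1) = 0.237521, coefficient = 2
x_2 = 2.1250, f(x_2) = 0.119433, coefficient = 2
x_3 = 2.8125, f(x_3) = 0.060055, coefficient = 2
x_4 = 3.5000, f(x_4) = 0.030197, coefficient = 1

I ≈ (0.687500/2) × 1.336581 = 0.459450
Exact value: 0.442169
Error: 0.017280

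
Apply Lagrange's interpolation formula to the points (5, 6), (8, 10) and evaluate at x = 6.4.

Lagrange interpolation formula:
P(x) = Σ yᵢ × Lᵢ(x)
where Lᵢ(x) = Π_{j≠i} (x - xⱼ)/(xᵢ - xⱼ)

L_0(6.4) = (6.4 - 8)/(5 - 8) = 0.533333
L_1(6.4) = (6.4 - 5)/(8 - 5) = 0.466667

P(6.4) = 6×L_0(6.4) + 10×L_1(6.4)
P(6.4) = 7.866667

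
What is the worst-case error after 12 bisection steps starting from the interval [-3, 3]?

Bisection error bound: |error| ≤ (b-a)/2^n
|error| ≤ (3 - (-3))/2^12 = 6/2^12
|error| ≤ 0.0014648438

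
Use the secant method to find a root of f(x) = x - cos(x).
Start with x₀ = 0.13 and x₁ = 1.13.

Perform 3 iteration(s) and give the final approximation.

f(x) = x - cos(x)
x₀ = 0.13, x₁ = 1.13

Secant formula: x_{n+1} = x_n - f(x_n)(x_n - x_{n-1})/(f(x_n) - f(x_{n-1}))

Iteration 1:
  f(0.130000) = -0.861562
  f(1.130000) = 0.703340
  x_2 = 1.130000 - 0.703340×(1.130000 - 0.130000)/(0.703340 - (-0.861562))
       = 0.680553
Iteration 2:
  f(1.130000) = 0.703340
  f(0.680553) = -0.096672
  x_3 = 0.680553 - (-0.096672)×(0.680553 - 1.130000)/(-0.096672 - 0.703340)
       = 0.734863
Iteration 3:
  f(0.680553) = -0.096672
  f(0.734863) = -0.007059
  x_4 = 0.734863 - (-0.007059)×(0.734863 - 0.680553)/(-0.007059 - (-0.096672))
       = 0.739142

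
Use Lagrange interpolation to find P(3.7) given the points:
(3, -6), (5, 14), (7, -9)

Lagrange interpolation formula:
P(x) = Σ yᵢ × Lᵢ(x)
where Lᵢ(x) = Π_{j≠i} (x - xⱼ)/(xᵢ - xⱼ)

L_0(3.7) = (3.7 - 5)/(3 - 5) × (3.7 - 7)/(3 - 7) = 0.536250
L_1(3.7) = (3.7 - 3)/(5 - 3) × (3.7 - 7)/(5 - 7) = 0.577500
L_2(3.7) = (3.7 - 3)/(7 - 3) × (3.7 - 5)/(7 - 5) = -0.113750

P(3.7) = (-6)×L_0(3.7) + 14×L_1(3.7) + (-9)×L_2(3.7)
P(3.7) = 5.891250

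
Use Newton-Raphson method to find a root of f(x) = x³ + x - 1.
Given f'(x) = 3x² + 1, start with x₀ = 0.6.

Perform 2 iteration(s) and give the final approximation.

f(x) = x³ + x - 1
f'(x) = 3x² + 1
x₀ = 0.6

Newton-Raphson formula: x_{n+1} = x_n - f(x_n)/f'(x_n)

Iteration 1:
  f(0.600000) = -0.184000
  f'(0.600000) = 2.080000
  x_1 = 0.600000 - (-0.184000)/2.080000 = 0.688462
Iteration 2:
  f(0.688462) = 0.014778
  f'(0.688462) = 2.421938
  x_2 = 0.688462 - 0.014778/2.421938 = 0.682360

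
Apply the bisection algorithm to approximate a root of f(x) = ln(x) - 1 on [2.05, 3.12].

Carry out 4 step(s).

f(x) = ln(x) - 1
Initial interval: [2.05, 3.12]

Iteration 1:
  c_1 = (2.050000 + 3.120000)/2 = 2.585000
  f(c_1) = f(2.585000) = -0.050274
  f(a) × f(c) ≥ 0, new interval: [2.585000, 3.120000]
Iteration 2:
  c_2 = (2.585000 + 3.120000)/2 = 2.852500
  f(c_2) = f(2.852500) = 0.048196
  f(a) × f(c) < 0, new interval: [2.585000, 2.852500]
Iteration 3:
  c_3 = (2.585000 + 2.852500)/2 = 2.718750
  f(c_3) = f(2.718750) = 0.000172
  f(a) × f(c) < 0, new interval: [2.585000, 2.718750]
Iteration 4:
  c_4 = (2.585000 + 2.718750)/2 = 2.651875
  f(c_4) = f(2.651875) = -0.024733
  f(a) × f(c) ≥ 0, new interval: [2.651875, 2.718750]

After 4 iteration(s), the approximation is c_4 = 2.651875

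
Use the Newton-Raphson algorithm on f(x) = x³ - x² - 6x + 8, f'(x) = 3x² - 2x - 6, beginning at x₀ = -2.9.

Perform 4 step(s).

f(x) = x³ - x² - 6x + 8
f'(x) = 3x² - 2x - 6
x₀ = -2.9

Newton-Raphson formula: x_{n+1} = x_n - f(x_n)/f'(x_n)

Iteration 1:
  f(-2.900000) = -7.399000
  f'(-2.900000) = 25.030000
  x_1 = -2.900000 - (-7.399000)/25.030000 = -2.604395
Iteration 2:
  f(-2.604395) = -0.821779
  f'(-2.604395) = 19.557405
  x_2 = -2.604395 - (-0.821779)/19.557405 = -2.562376
Iteration 3:
  f(-2.562376) = -0.015486
  f'(-2.562376) = 18.822062
  x_3 = -2.562376 - (-0.015486)/18.822062 = -2.561553
Iteration 4:
  f(-2.561553) = -0.000006
  f'(-2.561553) = 18.807769
  x_4 = -2.561553 - (-0.000006)/18.807769 = -2.561553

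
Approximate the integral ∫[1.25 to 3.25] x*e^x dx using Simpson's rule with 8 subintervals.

f(x) = x*e^x
a = 1.25, b = 3.25, n = 8
h = (b - a)/n = 0.250000

Simpson's rule: (h/3)[f(x₀) + 4f(x₁) + 2f(x₂) + ... + f(xₙ)]

x_0 = 1.2500, f(x_0) = 4.362929, coefficient = 1
x_1 = 1.5000, f(x_1) = 6.722534, coefficient = 4
x_2 = 1.7500, f(x_2) = 10.070555, coefficient = 2
x_3 = 2.0000, f(x_3) = 14.778112, coefficient = 4
x_4 = 2.2500, f(x_4) = 21.347406, coefficient = 2
x_5 = 2.5000, f(x_5) = 30.456235, coefficient = 4
x_6 = 2.7500, f(x_6) = 43.017238, coefficient = 2
x_7 = 3.0000, f(x_7) = 60.256611, coefficient = 4
x_8 = 3.2500, f(x_8) = 83.818605, coefficient = 1

I ≈ (0.250000/3) × 685.905895 = 57.158825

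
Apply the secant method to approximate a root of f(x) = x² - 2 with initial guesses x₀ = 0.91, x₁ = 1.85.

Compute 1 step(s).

f(x) = x² - 2
x₀ = 0.91, x₁ = 1.85

Secant formula: x_{n+1} = x_n - f(x_n)(x_n - x_{n-1})/(f(x_n) - f(x_{n-1}))

Iteration 1:
  f(0.910000) = -1.171900
  f(1.850000) = 1.422500
  x_2 = 1.850000 - 1.422500×(1.850000 - 0.910000)/(1.422500 - (-1.171900))
       = 1.334601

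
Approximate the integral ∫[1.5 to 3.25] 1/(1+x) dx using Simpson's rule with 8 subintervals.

f(x) = 1/(1+x)
a = 1.5, b = 3.25, n = 8
h = (b - a)/n = 0.218750

Simpson's rule: (h/3)[f(x₀) + 4f(x₁) + 2f(x₂) + ... + f(xₙ)]

x_0 = 1.5000, f(x_0) = 0.400000, coefficient = 1
x_1 = 1.7188, f(x_1) = 0.367816, coefficient = 4
x_2 = 1.9375, f(x_2) = 0.340426, coefficient = 2
x_3 = 2.1562, f(x_3) = 0.316832, coefficient = 4
x_4 = 2.3750, f(x_4) = 0.296296, coefficient = 2
x_5 = 2.5938, f(x_5) = 0.278261, coefficient = 4
x_6 = 2.8125, f(x_6) = 0.262295, coefficient = 2
x_7 = 3.0312, f(x_7) = 0.248062, coefficient = 4
x_8 = 3.2500, f(x_8) = 0.235294, coefficient = 1

I ≈ (0.218750/3) × 7.277211 = 0.530630
Exact value: 0.530628
Error: 0.000002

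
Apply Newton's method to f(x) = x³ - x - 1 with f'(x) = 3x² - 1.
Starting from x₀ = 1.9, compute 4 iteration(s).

f(x) = x³ - x - 1
f'(x) = 3x² - 1
x₀ = 1.9

Newton-Raphson formula: x_{n+1} = x_n - f(x_n)/f'(x_n)

Iteration 1:
  f(1.900000) = 3.959000
  f'(1.900000) = 9.830000
  x_1 = 1.900000 - 3.959000/9.830000 = 1.497253
Iteration 2:
  f(1.497253) = 0.859240
  f'(1.497253) = 5.725302
  x_2 = 1.497253 - 0.859240/5.725302 = 1.347176
Iteration 3:
  f(1.347176) = 0.097789
  f'(1.347176) = 4.444646
  x_3 = 1.347176 - 0.097789/4.444646 = 1.325174
Iteration 4:
  f(1.325174) = 0.001946
  f'(1.325174) = 4.268258
  x_4 = 1.325174 - 0.001946/4.268258 = 1.324718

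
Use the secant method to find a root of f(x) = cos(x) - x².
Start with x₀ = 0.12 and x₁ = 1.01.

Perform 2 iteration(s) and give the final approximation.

f(x) = cos(x) - x²
x₀ = 0.12, x₁ = 1.01

Secant formula: x_{n+1} = x_n - f(x_n)(x_n - x_{n-1})/(f(x_n) - f(x_{n-1}))

Iteration 1:
  f(0.120000) = 0.978409
  f(1.010000) = -0.488239
  x_2 = 1.010000 - (-0.488239)×(1.010000 - 0.120000)/(-0.488239 - 0.978409)
       = 0.713724
Iteration 2:
  f(1.010000) = -0.488239
  f(0.713724) = 0.246528
  x_3 = 0.713724 - 0.246528×(0.713724 - 1.010000)/(0.246528 - (-0.488239))
       = 0.813130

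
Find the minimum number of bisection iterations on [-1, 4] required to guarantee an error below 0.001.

We need (b-a)/2^n ≤ 0.001
(4 - (-1))/2^n ≤ 0.001
5/2^n ≤ 0.001
2^n ≥ 5000
n ≥ log₂(5000) = 12.29
n ≥ 13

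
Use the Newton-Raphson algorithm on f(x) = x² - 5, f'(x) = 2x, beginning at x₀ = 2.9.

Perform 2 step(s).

f(x) = x² - 5
f'(x) = 2x
x₀ = 2.9

Newton-Raphson formula: x_{n+1} = x_n - f(x_n)/f'(x_n)

Iteration 1:
  f(2.900000) = 3.410000
  f'(2.900000) = 5.800000
  x_1 = 2.900000 - 3.410000/5.800000 = 2.312069
Iteration 2:
  f(2.312069) = 0.345663
  f'(2.312069) = 4.624138
  x_2 = 2.312069 - 0.345663/4.624138 = 2.237317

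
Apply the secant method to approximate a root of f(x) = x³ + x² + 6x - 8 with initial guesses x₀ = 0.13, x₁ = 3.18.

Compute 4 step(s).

f(x) = x³ + x² + 6x - 8
x₀ = 0.13, x₁ = 3.18

Secant formula: x_{n+1} = x_n - f(x_n)(x_n - x_{n-1})/(f(x_n) - f(x_{n-1}))

Iteration 1:
  f(0.130000) = -7.200903
  f(3.180000) = 53.349832
  x_2 = 3.180000 - 53.349832×(3.180000 - 0.130000)/(53.349832 - (-7.200903))
       = 0.492717
Iteration 2:
  f(3.180000) = 53.349832
  f(0.492717) = -4.681314
  x_3 = 0.492717 - (-4.681314)×(0.492717 - 3.180000)/(-4.681314 - 53.349832)
       = 0.709497
Iteration 3:
  f(0.492717) = -4.681314
  f(0.709497) = -2.882481
  x_4 = 0.709497 - (-2.882481)×(0.709497 - 0.492717)/(-2.882481 - (-4.681314))
       = 1.056870
Iteration 4:
  f(0.709497) = -2.882481
  f(1.056870) = 0.638687
  x_5 = 1.056870 - 0.638687×(1.056870 - 0.709497)/(0.638687 - (-2.882481))
       = 0.993861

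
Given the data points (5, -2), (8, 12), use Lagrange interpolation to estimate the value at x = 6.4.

Lagrange interpolation formula:
P(x) = Σ yᵢ × Lᵢ(x)
where Lᵢ(x) = Π_{j≠i} (x - xⱼ)/(xᵢ - xⱼ)

L_0(6.4) = (6.4 - 8)/(5 - 8) = 0.533333
L_1(6.4) = (6.4 - 5)/(8 - 5) = 0.466667

P(6.4) = (-2)×L_0(6.4) + 12×L_1(6.4)
P(6.4) = 4.533333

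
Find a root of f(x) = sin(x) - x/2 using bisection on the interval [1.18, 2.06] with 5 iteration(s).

f(x) = sin(x) - x/2
Initial interval: [1.18, 2.06]

Iteration 1:
  c_1 = (1.180000 + 2.060000)/2 = 1.620000
  f(c_1) = f(1.620000) = 0.188790
  f(a) × f(c) ≥ 0, new interval: [1.620000, 2.060000]
Iteration 2:
  c_2 = (1.620000 + 2.060000)/2 = 1.840000
  f(c_2) = f(1.840000) = 0.043983
  f(a) × f(c) ≥ 0, new interval: [1.840000, 2.060000]
Iteration 3:
  c_3 = (1.840000 + 2.060000)/2 = 1.950000
  f(c_3) = f(1.950000) = -0.046040
  f(a) × f(c) < 0, new interval: [1.840000, 1.950000]
Iteration 4:
  c_4 = (1.840000 + 1.950000)/2 = 1.895000
  f(c_4) = f(1.895000) = 0.000405
  f(a) × f(c) ≥ 0, new interval: [1.895000, 1.950000]
Iteration 5:
  c_5 = (1.895000 + 1.950000)/2 = 1.922500
  f(c_5) = f(1.922500) = -0.022463
  f(a) × f(c) < 0, new interval: [1.895000, 1.922500]

After 5 iteration(s), the approximation is c_5 = 1.922500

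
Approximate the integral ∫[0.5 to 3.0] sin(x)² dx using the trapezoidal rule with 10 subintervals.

f(x) = sin(x)²
a = 0.5, b = 3.0, n = 10
h = (b - a)/n = 0.250000

Trapezoidal rule: (h/2)[f(x₀) + 2f(x₁) + 2f(x₂) + ... + f(xₙ)]

x_0 = 0.5000, f(x_0) = 0.229849, coefficient = 1
x_1 = 0.7500, f(x_1) = 0.464631, coefficient = 2
x_2 = 1.0000, f(x_2) = 0.708073, coefficient = 2
x_3 = 1.2500, f(x_3) = 0.900572, coefficient = 2
x_4 = 1.5000, f(x_4) = 0.994996, coefficient = 2
x_5 = 1.7500, f(x_5) = 0.968228, coefficient = 2
x_6 = 2.0000, f(x_6) = 0.826822, coefficient = 2
x_7 = 2.2500, f(x_7) = 0.605398, coefficient = 2
x_8 = 2.5000, f(x_8) = 0.358169, coefficient = 2
x_9 = 2.7500, f(x_9) = 0.145665, coefficient = 2
x_10 = 3.0000, f(x_10) = 0.019915, coefficient = 1

I ≈ (0.250000/2) × 12.194874 = 1.524359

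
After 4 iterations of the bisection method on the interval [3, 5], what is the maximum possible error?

Bisection error bound: |error| ≤ (b-a)/2^n
|error| ≤ (5 - 3)/2^4 = 2/2^4
|error| ≤ 0.1250000000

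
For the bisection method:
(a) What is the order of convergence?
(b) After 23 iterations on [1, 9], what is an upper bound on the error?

(a) Bisection has linear (order 1) convergence; the error is halved each step.

(b) Error bound = (b-a)/2^n = (9 - 1)/2^{23}
    = 8/2^{23}

(a) 1 (linear); (b) error ≤ 9.54e-07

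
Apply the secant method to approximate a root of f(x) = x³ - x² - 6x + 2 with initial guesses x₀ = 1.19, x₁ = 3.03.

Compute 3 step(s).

f(x) = x³ - x² - 6x + 2
x₀ = 1.19, x₁ = 3.03

Secant formula: x_{n+1} = x_n - f(x_n)(x_n - x_{n-1})/(f(x_n) - f(x_{n-1}))

Iteration 1:
  f(1.190000) = -4.870941
  f(3.030000) = 2.457227
  x_2 = 3.030000 - 2.457227×(3.030000 - 1.190000)/(2.457227 - (-4.870941))
       = 2.413025
Iteration 2:
  f(3.030000) = 2.457227
  f(2.413025) = -4.250545
  x_3 = 2.413025 - (-4.250545)×(2.413025 - 3.030000)/(-4.250545 - 2.457227)
       = 2.803986
Iteration 3:
  f(2.413025) = -4.250545
  f(2.803986) = -0.640365
  x_4 = 2.803986 - (-0.640365)×(2.803986 - 2.413025)/(-0.640365 - (-4.250545))
       = 2.873334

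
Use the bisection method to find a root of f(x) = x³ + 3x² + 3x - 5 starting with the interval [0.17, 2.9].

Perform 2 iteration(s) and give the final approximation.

f(x) = x³ + 3x² + 3x - 5
Initial interval: [0.17, 2.9]

Iteration 1:
  c_1 = (0.170000 + 2.900000)/2 = 1.535000
  f(c_1) = f(1.535000) = 10.290480
  f(a) × f(c) < 0, new interval: [0.170000, 1.535000]
Iteration 2:
  c_2 = (0.170000 + 1.535000)/2 = 0.852500
  f(c_2) = f(0.852500) = 0.357328
  f(a) × f(c) < 0, new interval: [0.170000, 0.852500]

After 2 iteration(s), the approximation is c_2 = 0.852500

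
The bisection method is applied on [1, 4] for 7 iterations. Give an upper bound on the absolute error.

Bisection error bound: |error| ≤ (b-a)/2^n
|error| ≤ (4 - 1)/2^7 = 3/2^7
|error| ≤ 0.0234375000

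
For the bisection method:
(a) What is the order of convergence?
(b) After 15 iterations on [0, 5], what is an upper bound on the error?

(a) Bisection has linear (order 1) convergence; the error is halved each step.

(b) Error bound = (b-a)/2^n = (5 - 0)/2^{15}
    = 5/2^{15}

(a) 1 (linear); (b) error ≤ 1.53e-04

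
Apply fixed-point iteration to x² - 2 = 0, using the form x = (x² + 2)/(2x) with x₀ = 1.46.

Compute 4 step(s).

Equation: x² - 2 = 0
Fixed-point form: x = (x² + 2)/(2x)
x₀ = 1.46

x_1 = g(1.460000) = 1.414932
x_2 = g(1.414932) = 1.414214
x_3 = g(1.414214) = 1.414214
x_4 = g(1.414214) = 1.414214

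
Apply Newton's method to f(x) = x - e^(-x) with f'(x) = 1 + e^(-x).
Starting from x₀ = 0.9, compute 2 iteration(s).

f(x) = x - e^(-x)
f'(x) = 1 + e^(-x)
x₀ = 0.9

Newton-Raphson formula: x_{n+1} = x_n - f(x_n)/f'(x_n)

Iteration 1:
  f(0.900000) = 0.493430
  f'(0.900000) = 1.406570
  x_1 = 0.900000 - 0.493430/1.406570 = 0.549196
Iteration 2:
  f(0.549196) = -0.028218
  f'(0.549196) = 1.577414
  x_2 = 0.549196 - (-0.028218)/1.577414 = 0.567085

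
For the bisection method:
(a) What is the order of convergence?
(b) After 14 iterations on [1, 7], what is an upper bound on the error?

(a) Bisection has linear (order 1) convergence; the error is halved each step.

(b) Error bound = (b-a)/2^n = (7 - 1)/2^{14}
    = 6/2^{14}

(a) 1 (linear); (b) error ≤ 3.66e-04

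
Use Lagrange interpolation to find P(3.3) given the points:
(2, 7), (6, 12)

Lagrange interpolation formula:
P(x) = Σ yᵢ × Lᵢ(x)
where Lᵢ(x) = Π_{j≠i} (x - xⱼ)/(xᵢ - xⱼ)

L_0(3.3) = (3.3 - 6)/(2 - 6) = 0.675000
L_1(3.3) = (3.3 - 2)/(6 - 2) = 0.325000

P(3.3) = 7×L_0(3.3) + 12×L_1(3.3)
P(3.3) = 8.625000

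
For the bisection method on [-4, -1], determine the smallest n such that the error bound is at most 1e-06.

We need (b-a)/2^n ≤ 1e-06
(-1 - (-4))/2^n ≤ 1e-06
3/2^n ≤ 1e-06
2^n ≥ 3000000
n ≥ log₂(3000000) = 21.52
n ≥ 22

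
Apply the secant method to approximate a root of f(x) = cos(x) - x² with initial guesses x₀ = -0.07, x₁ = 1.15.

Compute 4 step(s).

f(x) = cos(x) - x²
x₀ = -0.07, x₁ = 1.15

Secant formula: x_{n+1} = x_n - f(x_n)(x_n - x_{n-1})/(f(x_n) - f(x_{n-1}))

Iteration 1:
  f(-0.070000) = 0.992651
  f(1.150000) = -0.914013
  x_2 = 1.150000 - (-0.914013)×(1.150000 - (-0.070000))/(-0.914013 - 0.992651)
       = 0.565159
Iteration 2:
  f(1.150000) = -0.914013
  f(0.565159) = 0.525099
  x_3 = 0.565159 - 0.525099×(0.565159 - 1.150000)/(0.525099 - (-0.914013))
       = 0.778554
Iteration 3:
  f(0.565159) = 0.525099
  f(0.778554) = 0.105783
  x_4 = 0.778554 - 0.105783×(0.778554 - 0.565159)/(0.105783 - 0.525099)
       = 0.832389
Iteration 4:
  f(0.778554) = 0.105783
  f(0.832389) = -0.019759
  x_5 = 0.832389 - (-0.019759)×(0.832389 - 0.778554)/(-0.019759 - 0.105783)
       = 0.823915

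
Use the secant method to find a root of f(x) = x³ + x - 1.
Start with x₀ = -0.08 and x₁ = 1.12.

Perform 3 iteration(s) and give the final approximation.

f(x) = x³ + x - 1
x₀ = -0.08, x₁ = 1.12

Secant formula: x_{n+1} = x_n - f(x_n)(x_n - x_{n-1})/(f(x_n) - f(x_{n-1}))

Iteration 1:
  f(-0.080000) = -1.080512
  f(1.120000) = 1.524928
  x_2 = 1.120000 - 1.524928×(1.120000 - (-0.080000))/(1.524928 - (-1.080512))
       = 0.417657
Iteration 2:
  f(1.120000) = 1.524928
  f(0.417657) = -0.509489
  x_3 = 0.417657 - (-0.509489)×(0.417657 - 1.120000)/(-0.509489 - 1.524928)
       = 0.593548
Iteration 3:
  f(0.417657) = -0.509489
  f(0.593548) = -0.197346
  x_4 = 0.593548 - (-0.197346)×(0.593548 - 0.417657)/(-0.197346 - (-0.509489))
       = 0.704751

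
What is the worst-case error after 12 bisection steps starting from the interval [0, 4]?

Bisection error bound: |error| ≤ (b-a)/2^n
|error| ≤ (4 - 0)/2^12 = 4/2^12
|error| ≤ 0.0009765625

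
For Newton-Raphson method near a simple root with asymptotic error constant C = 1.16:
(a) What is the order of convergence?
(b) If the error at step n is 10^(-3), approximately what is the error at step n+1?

(a) Newton-Raphson has quadratic (order 2) convergence near simple roots.
    This means |e_{n+1}| ≈ C|e_n|².

(b) With |e_n| = 10^(-3) and C = 1.16:
    |e_{n+1}| ≈ 1.16 × (10^(-3))² = 1.16 × 10^(-6)

(a) 2 (quadratic); (b) |e_{n+1}| ≈ 1.160e-06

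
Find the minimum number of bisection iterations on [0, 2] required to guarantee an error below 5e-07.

We need (b-a)/2^n ≤ 5e-07
(2 - 0)/2^n ≤ 5e-07
2/2^n ≤ 5e-07
2^n ≥ 4000000
n ≥ log₂(4000000) = 21.93
n ≥ 22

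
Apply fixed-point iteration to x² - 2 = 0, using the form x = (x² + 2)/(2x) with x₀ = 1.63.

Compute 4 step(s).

Equation: x² - 2 = 0
Fixed-point form: x = (x² + 2)/(2x)
x₀ = 1.63

x_1 = g(1.630000) = 1.428497
x_2 = g(1.428497) = 1.414285
x_3 = g(1.414285) = 1.414214
x_4 = g(1.414214) = 1.414214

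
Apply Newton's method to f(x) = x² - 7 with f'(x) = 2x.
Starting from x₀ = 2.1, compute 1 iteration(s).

f(x) = x² - 7
f'(x) = 2x
x₀ = 2.1

Newton-Raphson formula: x_{n+1} = x_n - f(x_n)/f'(x_n)

Iteration 1:
  f(2.100000) = -2.590000
  f'(2.100000) = 4.200000
  x_1 = 2.100000 - (-2.590000)/4.200000 = 2.716667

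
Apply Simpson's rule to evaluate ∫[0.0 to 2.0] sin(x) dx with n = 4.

f(x) = sin(x)
a = 0.0, b = 2.0, n = 4
h = (b - a)/n = 0.500000

Simpson's rule: (h/3)[f(x₀) + 4f(x₁) + 2f(x₂) + ... + f(xₙ)]

x_0 = 0.0000, f(x_0) = 0.000000, coefficient = 1
x_1 = 0.5000, f(x_1) = 0.479426, coefficient = 4
x_2 = 1.0000, f(x_2) = 0.841471, coefficient = 2
x_3 = 1.5000, f(x_3) = 0.997495, coefficient = 4
x_4 = 2.0000, f(x_4) = 0.909297, coefficient = 1

I ≈ (0.500000/3) × 8.499921 = 1.416654
Exact value: 1.416147
Error: 0.000507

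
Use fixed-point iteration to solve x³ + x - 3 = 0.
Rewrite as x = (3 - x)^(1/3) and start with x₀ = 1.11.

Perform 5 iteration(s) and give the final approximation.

Equation: x³ + x - 3 = 0
Fixed-point form: x = (3 - x)^(1/3)
x₀ = 1.11

x_1 = g(1.110000) = 1.236386
x_2 = g(1.236386) = 1.208188
x_3 = g(1.208188) = 1.214593
x_4 = g(1.214593) = 1.213144
x_5 = g(1.213144) = 1.213472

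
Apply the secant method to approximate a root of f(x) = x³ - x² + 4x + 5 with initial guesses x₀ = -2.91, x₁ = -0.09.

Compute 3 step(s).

f(x) = x³ - x² + 4x + 5
x₀ = -2.91, x₁ = -0.09

Secant formula: x_{n+1} = x_n - f(x_n)(x_n - x_{n-1})/(f(x_n) - f(x_{n-1}))

Iteration 1:
  f(-2.910000) = -39.750271
  f(-0.090000) = 4.631171
  x_2 = -0.090000 - 4.631171×(-0.090000 - (-2.910000))/(4.631171 - (-39.750271))
       = -0.384265
Iteration 2:
  f(-0.090000) = 4.631171
  f(-0.384265) = 3.258540
  x_3 = -0.384265 - 3.258540×(-0.384265 - (-0.090000))/(3.258540 - 4.631171)
       = -1.082832
Iteration 3:
  f(-0.384265) = 3.258540
  f(-1.082832) = -1.773498
  x_4 = -1.082832 - (-1.773498)×(-1.082832 - (-0.384265))/(-1.773498 - 3.258540)
       = -0.836628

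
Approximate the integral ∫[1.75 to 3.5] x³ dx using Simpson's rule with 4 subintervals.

f(x) = x³
a = 1.75, b = 3.5, n = 4
h = (b - a)/n = 0.437500

Simpson's rule: (h/3)[f(x₀) + 4f(x₁) + 2f(x₂) + ... + f(xₙ)]

x_0 = 1.7500, f(x_0) = 5.359375, coefficient = 1
x_1 = 2.1875, f(x_1) = 10.467529, coefficient = 4
x_2 = 2.6250, f(x_2) = 18.087891, coefficient = 2
x_3 = 3.0625, f(x_3) = 28.722900, coefficient = 4
x_4 = 3.5000, f(x_4) = 42.875000, coefficient = 1

I ≈ (0.437500/3) × 241.171875 = 35.170898
Exact value: 35.170898
Error: 0.000000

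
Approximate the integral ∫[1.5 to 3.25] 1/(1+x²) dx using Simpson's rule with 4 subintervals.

f(x) = 1/(1+x²)
a = 1.5, b = 3.25, n = 4
h = (b - a)/n = 0.437500

Simpson's rule: (h/3)[f(x₀) + 4f(x₁) + 2f(x₂) + ... + f(xₙ)]

x_0 = 1.5000, f(x_0) = 0.307692, coefficient = 1
x_1 = 1.9375, f(x_1) = 0.210353, coefficient = 4
x_2 = 2.3750, f(x_2) = 0.150588, coefficient = 2
x_3 = 2.8125, f(x_3) = 0.112231, coefficient = 4
x_4 = 3.2500, f(x_4) = 0.086486, coefficient = 1

I ≈ (0.437500/3) × 1.985694 = 0.289580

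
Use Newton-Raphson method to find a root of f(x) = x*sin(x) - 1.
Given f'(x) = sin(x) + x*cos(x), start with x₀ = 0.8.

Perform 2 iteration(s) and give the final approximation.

f(x) = x*sin(x) - 1
f'(x) = sin(x) + x*cos(x)
x₀ = 0.8

Newton-Raphson formula: x_{n+1} = x_n - f(x_n)/f'(x_n)

Iteration 1:
  f(0.800000) = -0.426115
  f'(0.800000) = 1.274721
  x_1 = 0.800000 - (-0.426115)/1.274721 = 1.134281
Iteration 2:
  f(1.134281) = 0.027920
  f'(1.134281) = 1.385786
  x_2 = 1.134281 - 0.027920/1.385786 = 1.114134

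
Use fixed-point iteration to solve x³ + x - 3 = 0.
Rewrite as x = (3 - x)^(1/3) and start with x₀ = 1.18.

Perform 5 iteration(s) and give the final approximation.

Equation: x³ + x - 3 = 0
Fixed-point form: x = (3 - x)^(1/3)
x₀ = 1.18

x_1 = g(1.180000) = 1.220929
x_2 = g(1.220929) = 1.211707
x_3 = g(1.211707) = 1.213797
x_4 = g(1.213797) = 1.213324
x_5 = g(1.213324) = 1.213431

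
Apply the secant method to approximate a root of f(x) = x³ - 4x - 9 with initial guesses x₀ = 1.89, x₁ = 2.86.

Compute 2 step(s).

f(x) = x³ - 4x - 9
x₀ = 1.89, x₁ = 2.86

Secant formula: x_{n+1} = x_n - f(x_n)(x_n - x_{n-1})/(f(x_n) - f(x_{n-1}))

Iteration 1:
  f(1.890000) = -9.808731
  f(2.860000) = 2.953656
  x_2 = 2.860000 - 2.953656×(2.860000 - 1.890000)/(2.953656 - (-9.808731))
       = 2.635509
Iteration 2:
  f(2.860000) = 2.953656
  f(2.635509) = -1.236041
  x_3 = 2.635509 - (-1.236041)×(2.635509 - 2.860000)/(-1.236041 - 2.953656)
       = 2.701738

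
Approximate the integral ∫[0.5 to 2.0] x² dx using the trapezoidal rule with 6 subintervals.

f(x) = x²
a = 0.5, b = 2.0, n = 6
h = (b - a)/n = 0.250000

Trapezoidal rule: (h/2)[f(x₀) + 2f(x₁) + 2f(x₂) + ... + f(xₙ)]

x_0 = 0.5000, f(x_0) = 0.250000, coefficient = 1
x_1 = 0.7500, f(x_1) = 0.562500, coefficient = 2
x_2 = 1.0000, f(x_2) = 1.000000, coefficient = 2
x_3 = 1.2500, f(x_3) = 1.562500, coefficient = 2
x_4 = 1.5000, f(x_4) = 2.250000, coefficient = 2
x_5 = 1.7500, f(x_5) = 3.062500, coefficient = 2
x_6 = 2.0000, f(x_6) = 4.000000, coefficient = 1

I ≈ (0.250000/2) × 21.125000 = 2.640625
Exact value: 2.625000
Error: 0.015625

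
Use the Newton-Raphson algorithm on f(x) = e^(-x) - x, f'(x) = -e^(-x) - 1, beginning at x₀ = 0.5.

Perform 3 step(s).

f(x) = e^(-x) - x
f'(x) = -e^(-x) - 1
x₀ = 0.5

Newton-Raphson formula: x_{n+1} = x_n - f(x_n)/f'(x_n)

Iteration 1:
  f(0.500000) = 0.106531
  f'(0.500000) = -1.606531
  x_1 = 0.500000 - 0.106531/(-1.606531) = 0.566311
Iteration 2:
  f(0.566311) = 0.001305
  f'(0.566311) = -1.567616
  x_2 = 0.566311 - 0.001305/(-1.567616) = 0.567143
Iteration 3:
  f(0.567143) = 0.000000
  f'(0.567143) = -1.567143
  x_3 = 0.567143 - 0.000000/(-1.567143) = 0.567143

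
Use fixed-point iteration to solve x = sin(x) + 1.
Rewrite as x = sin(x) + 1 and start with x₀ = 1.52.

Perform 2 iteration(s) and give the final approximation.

Equation: x = sin(x) + 1
Fixed-point form: x = sin(x) + 1
x₀ = 1.52

x_1 = g(1.520000) = 1.998710
x_2 = g(1.998710) = 1.909833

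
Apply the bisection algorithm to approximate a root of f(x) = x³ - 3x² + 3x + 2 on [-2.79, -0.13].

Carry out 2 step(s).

f(x) = x³ - 3x² + 3x + 2
Initial interval: [-2.79, -0.13]

Iteration 1:
  c_1 = (-2.790000 + (-0.130000))/2 = -1.460000
  f(c_1) = f(-1.460000) = -11.886936
  f(a) × f(c) ≥ 0, new interval: [-1.460000, -0.130000]
Iteration 2:
  c_2 = (-1.460000 + (-0.130000))/2 = -0.795000
  f(c_2) = f(-0.795000) = -2.783535
  f(a) × f(c) ≥ 0, new interval: [-0.795000, -0.130000]

After 2 iteration(s), the approximation is c_2 = -0.795000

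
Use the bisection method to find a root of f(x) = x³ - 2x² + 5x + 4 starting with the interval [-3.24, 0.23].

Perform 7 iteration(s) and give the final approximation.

f(x) = x³ - 2x² + 5x + 4
Initial interval: [-3.24, 0.23]

Iteration 1:
  c_1 = (-3.240000 + 0.230000)/2 = -1.505000
  f(c_1) = f(-1.505000) = -11.463913
  f(a) × f(c) ≥ 0, new interval: [-1.505000, 0.230000]
Iteration 2:
  c_2 = (-1.505000 + 0.230000)/2 = -0.637500
  f(c_2) = f(-0.637500) = -0.259396
  f(a) × f(c) ≥ 0, new interval: [-0.637500, 0.230000]
Iteration 3:
  c_3 = (-0.637500 + 0.230000)/2 = -0.203750
  f(c_3) = f(-0.203750) = 2.889763
  f(a) × f(c) < 0, new interval: [-0.637500, -0.203750]
Iteration 4:
  c_4 = (-0.637500 + (-0.203750))/2 = -0.420625
  f(c_4) = f(-0.420625) = 1.468605
  f(a) × f(c) < 0, new interval: [-0.637500, -0.420625]
Iteration 5:
  c_5 = (-0.637500 + (-0.420625))/2 = -0.529062
  f(c_5) = f(-0.529062) = 0.646785
  f(a) × f(c) < 0, new interval: [-0.637500, -0.529062]
Iteration 6:
  c_6 = (-0.637500 + (-0.529062))/2 = -0.583281
  f(c_6) = f(-0.583281) = 0.204718
  f(a) × f(c) < 0, new interval: [-0.637500, -0.583281]
Iteration 7:
  c_7 = (-0.637500 + (-0.583281))/2 = -0.610391
  f(c_7) = f(-0.610391) = -0.024524
  f(a) × f(c) ≥ 0, new interval: [-0.610391, -0.583281]

After 7 iteration(s), the approximation is c_7 = -0.610391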